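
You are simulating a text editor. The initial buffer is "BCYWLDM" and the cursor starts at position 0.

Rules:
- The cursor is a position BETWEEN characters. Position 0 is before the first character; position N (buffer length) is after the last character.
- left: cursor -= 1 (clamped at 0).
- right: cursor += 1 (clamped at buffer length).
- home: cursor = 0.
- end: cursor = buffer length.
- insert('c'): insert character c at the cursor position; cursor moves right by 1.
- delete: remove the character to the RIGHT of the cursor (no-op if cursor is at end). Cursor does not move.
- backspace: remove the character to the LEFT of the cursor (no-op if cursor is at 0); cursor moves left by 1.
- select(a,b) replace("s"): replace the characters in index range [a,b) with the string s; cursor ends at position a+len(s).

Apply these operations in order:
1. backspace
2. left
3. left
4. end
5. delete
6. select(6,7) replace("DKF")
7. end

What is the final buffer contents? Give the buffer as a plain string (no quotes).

Answer: BCYWLDDKF

Derivation:
After op 1 (backspace): buf='BCYWLDM' cursor=0
After op 2 (left): buf='BCYWLDM' cursor=0
After op 3 (left): buf='BCYWLDM' cursor=0
After op 4 (end): buf='BCYWLDM' cursor=7
After op 5 (delete): buf='BCYWLDM' cursor=7
After op 6 (select(6,7) replace("DKF")): buf='BCYWLDDKF' cursor=9
After op 7 (end): buf='BCYWLDDKF' cursor=9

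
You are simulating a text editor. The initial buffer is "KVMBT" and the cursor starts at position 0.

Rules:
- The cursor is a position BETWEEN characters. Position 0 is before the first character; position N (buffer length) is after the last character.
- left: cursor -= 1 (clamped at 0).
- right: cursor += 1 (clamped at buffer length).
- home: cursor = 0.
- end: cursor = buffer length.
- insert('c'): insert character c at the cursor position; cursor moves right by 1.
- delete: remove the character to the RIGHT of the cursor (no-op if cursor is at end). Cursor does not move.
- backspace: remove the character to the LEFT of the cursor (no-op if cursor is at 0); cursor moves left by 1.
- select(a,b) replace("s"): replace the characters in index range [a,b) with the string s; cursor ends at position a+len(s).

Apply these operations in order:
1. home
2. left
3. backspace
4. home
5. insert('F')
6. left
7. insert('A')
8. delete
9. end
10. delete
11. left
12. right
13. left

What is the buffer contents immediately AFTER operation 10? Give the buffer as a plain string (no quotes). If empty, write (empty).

After op 1 (home): buf='KVMBT' cursor=0
After op 2 (left): buf='KVMBT' cursor=0
After op 3 (backspace): buf='KVMBT' cursor=0
After op 4 (home): buf='KVMBT' cursor=0
After op 5 (insert('F')): buf='FKVMBT' cursor=1
After op 6 (left): buf='FKVMBT' cursor=0
After op 7 (insert('A')): buf='AFKVMBT' cursor=1
After op 8 (delete): buf='AKVMBT' cursor=1
After op 9 (end): buf='AKVMBT' cursor=6
After op 10 (delete): buf='AKVMBT' cursor=6

Answer: AKVMBT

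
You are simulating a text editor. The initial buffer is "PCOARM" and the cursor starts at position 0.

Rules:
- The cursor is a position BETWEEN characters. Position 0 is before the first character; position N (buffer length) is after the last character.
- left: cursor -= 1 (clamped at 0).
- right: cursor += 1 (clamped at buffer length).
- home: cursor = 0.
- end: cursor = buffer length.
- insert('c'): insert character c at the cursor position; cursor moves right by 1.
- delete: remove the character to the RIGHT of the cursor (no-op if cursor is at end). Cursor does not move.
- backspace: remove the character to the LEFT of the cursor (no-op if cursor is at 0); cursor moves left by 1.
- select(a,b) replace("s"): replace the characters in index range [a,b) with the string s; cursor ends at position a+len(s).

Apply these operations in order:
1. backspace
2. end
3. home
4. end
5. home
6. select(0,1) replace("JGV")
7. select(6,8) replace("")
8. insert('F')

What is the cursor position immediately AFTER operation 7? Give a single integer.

After op 1 (backspace): buf='PCOARM' cursor=0
After op 2 (end): buf='PCOARM' cursor=6
After op 3 (home): buf='PCOARM' cursor=0
After op 4 (end): buf='PCOARM' cursor=6
After op 5 (home): buf='PCOARM' cursor=0
After op 6 (select(0,1) replace("JGV")): buf='JGVCOARM' cursor=3
After op 7 (select(6,8) replace("")): buf='JGVCOA' cursor=6

Answer: 6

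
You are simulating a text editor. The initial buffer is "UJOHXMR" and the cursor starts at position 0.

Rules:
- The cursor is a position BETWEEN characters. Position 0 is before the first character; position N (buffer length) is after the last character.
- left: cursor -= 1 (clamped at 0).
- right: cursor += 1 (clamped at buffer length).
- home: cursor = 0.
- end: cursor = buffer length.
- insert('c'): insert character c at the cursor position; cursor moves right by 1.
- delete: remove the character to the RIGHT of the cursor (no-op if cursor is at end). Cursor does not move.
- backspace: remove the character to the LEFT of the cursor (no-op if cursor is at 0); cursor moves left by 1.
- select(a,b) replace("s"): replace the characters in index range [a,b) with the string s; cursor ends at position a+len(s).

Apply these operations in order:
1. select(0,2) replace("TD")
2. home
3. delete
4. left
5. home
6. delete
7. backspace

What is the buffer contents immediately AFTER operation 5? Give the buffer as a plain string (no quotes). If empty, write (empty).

Answer: DOHXMR

Derivation:
After op 1 (select(0,2) replace("TD")): buf='TDOHXMR' cursor=2
After op 2 (home): buf='TDOHXMR' cursor=0
After op 3 (delete): buf='DOHXMR' cursor=0
After op 4 (left): buf='DOHXMR' cursor=0
After op 5 (home): buf='DOHXMR' cursor=0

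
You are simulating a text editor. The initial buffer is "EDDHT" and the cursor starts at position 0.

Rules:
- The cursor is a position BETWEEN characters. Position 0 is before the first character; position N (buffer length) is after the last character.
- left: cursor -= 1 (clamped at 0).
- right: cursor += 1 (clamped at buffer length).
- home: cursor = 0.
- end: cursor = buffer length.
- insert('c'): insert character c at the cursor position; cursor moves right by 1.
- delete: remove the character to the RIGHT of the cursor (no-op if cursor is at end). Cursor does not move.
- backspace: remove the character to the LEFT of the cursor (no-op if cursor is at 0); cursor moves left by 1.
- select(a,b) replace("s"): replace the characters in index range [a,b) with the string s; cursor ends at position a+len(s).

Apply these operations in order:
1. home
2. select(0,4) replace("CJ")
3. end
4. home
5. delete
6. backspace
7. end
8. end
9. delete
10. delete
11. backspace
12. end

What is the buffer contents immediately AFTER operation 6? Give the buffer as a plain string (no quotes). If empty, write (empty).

Answer: JT

Derivation:
After op 1 (home): buf='EDDHT' cursor=0
After op 2 (select(0,4) replace("CJ")): buf='CJT' cursor=2
After op 3 (end): buf='CJT' cursor=3
After op 4 (home): buf='CJT' cursor=0
After op 5 (delete): buf='JT' cursor=0
After op 6 (backspace): buf='JT' cursor=0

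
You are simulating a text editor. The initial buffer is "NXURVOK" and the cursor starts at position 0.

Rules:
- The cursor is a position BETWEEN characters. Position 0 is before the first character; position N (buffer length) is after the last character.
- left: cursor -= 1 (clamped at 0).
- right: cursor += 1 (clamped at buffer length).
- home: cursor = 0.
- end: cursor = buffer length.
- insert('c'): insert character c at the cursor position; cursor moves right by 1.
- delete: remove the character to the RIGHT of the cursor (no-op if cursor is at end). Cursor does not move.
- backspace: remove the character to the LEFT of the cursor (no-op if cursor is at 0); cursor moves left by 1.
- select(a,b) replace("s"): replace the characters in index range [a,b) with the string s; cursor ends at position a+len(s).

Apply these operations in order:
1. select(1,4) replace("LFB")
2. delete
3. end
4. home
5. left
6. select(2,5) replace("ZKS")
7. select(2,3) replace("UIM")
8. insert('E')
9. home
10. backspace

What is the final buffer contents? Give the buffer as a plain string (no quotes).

After op 1 (select(1,4) replace("LFB")): buf='NLFBVOK' cursor=4
After op 2 (delete): buf='NLFBOK' cursor=4
After op 3 (end): buf='NLFBOK' cursor=6
After op 4 (home): buf='NLFBOK' cursor=0
After op 5 (left): buf='NLFBOK' cursor=0
After op 6 (select(2,5) replace("ZKS")): buf='NLZKSK' cursor=5
After op 7 (select(2,3) replace("UIM")): buf='NLUIMKSK' cursor=5
After op 8 (insert('E')): buf='NLUIMEKSK' cursor=6
After op 9 (home): buf='NLUIMEKSK' cursor=0
After op 10 (backspace): buf='NLUIMEKSK' cursor=0

Answer: NLUIMEKSK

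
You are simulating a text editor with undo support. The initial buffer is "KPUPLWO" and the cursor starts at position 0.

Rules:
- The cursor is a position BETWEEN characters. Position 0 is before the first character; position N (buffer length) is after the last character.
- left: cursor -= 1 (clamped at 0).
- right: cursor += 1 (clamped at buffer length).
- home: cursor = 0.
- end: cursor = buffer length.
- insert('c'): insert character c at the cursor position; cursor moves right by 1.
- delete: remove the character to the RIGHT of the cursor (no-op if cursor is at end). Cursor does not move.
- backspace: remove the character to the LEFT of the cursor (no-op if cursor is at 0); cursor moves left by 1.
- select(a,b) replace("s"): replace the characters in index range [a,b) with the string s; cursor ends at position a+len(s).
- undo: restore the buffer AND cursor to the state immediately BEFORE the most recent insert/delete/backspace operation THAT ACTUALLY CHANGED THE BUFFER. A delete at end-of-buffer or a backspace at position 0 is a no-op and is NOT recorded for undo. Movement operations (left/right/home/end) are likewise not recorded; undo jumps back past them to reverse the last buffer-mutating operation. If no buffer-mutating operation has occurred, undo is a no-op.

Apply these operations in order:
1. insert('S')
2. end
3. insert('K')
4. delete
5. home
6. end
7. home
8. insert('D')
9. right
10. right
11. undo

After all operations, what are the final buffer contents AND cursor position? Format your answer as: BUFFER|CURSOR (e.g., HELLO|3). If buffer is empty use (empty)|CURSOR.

Answer: SKPUPLWOK|0

Derivation:
After op 1 (insert('S')): buf='SKPUPLWO' cursor=1
After op 2 (end): buf='SKPUPLWO' cursor=8
After op 3 (insert('K')): buf='SKPUPLWOK' cursor=9
After op 4 (delete): buf='SKPUPLWOK' cursor=9
After op 5 (home): buf='SKPUPLWOK' cursor=0
After op 6 (end): buf='SKPUPLWOK' cursor=9
After op 7 (home): buf='SKPUPLWOK' cursor=0
After op 8 (insert('D')): buf='DSKPUPLWOK' cursor=1
After op 9 (right): buf='DSKPUPLWOK' cursor=2
After op 10 (right): buf='DSKPUPLWOK' cursor=3
After op 11 (undo): buf='SKPUPLWOK' cursor=0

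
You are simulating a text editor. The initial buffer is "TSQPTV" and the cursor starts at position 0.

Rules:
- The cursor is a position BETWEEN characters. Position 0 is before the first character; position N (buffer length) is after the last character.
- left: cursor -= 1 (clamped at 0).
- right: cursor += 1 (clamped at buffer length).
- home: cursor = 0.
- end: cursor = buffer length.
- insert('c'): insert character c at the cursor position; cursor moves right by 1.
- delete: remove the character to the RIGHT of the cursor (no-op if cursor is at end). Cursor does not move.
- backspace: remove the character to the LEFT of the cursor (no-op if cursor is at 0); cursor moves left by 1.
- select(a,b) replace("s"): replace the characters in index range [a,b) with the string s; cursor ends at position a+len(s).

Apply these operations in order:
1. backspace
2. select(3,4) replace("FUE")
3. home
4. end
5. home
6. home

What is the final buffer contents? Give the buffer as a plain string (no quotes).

Answer: TSQFUETV

Derivation:
After op 1 (backspace): buf='TSQPTV' cursor=0
After op 2 (select(3,4) replace("FUE")): buf='TSQFUETV' cursor=6
After op 3 (home): buf='TSQFUETV' cursor=0
After op 4 (end): buf='TSQFUETV' cursor=8
After op 5 (home): buf='TSQFUETV' cursor=0
After op 6 (home): buf='TSQFUETV' cursor=0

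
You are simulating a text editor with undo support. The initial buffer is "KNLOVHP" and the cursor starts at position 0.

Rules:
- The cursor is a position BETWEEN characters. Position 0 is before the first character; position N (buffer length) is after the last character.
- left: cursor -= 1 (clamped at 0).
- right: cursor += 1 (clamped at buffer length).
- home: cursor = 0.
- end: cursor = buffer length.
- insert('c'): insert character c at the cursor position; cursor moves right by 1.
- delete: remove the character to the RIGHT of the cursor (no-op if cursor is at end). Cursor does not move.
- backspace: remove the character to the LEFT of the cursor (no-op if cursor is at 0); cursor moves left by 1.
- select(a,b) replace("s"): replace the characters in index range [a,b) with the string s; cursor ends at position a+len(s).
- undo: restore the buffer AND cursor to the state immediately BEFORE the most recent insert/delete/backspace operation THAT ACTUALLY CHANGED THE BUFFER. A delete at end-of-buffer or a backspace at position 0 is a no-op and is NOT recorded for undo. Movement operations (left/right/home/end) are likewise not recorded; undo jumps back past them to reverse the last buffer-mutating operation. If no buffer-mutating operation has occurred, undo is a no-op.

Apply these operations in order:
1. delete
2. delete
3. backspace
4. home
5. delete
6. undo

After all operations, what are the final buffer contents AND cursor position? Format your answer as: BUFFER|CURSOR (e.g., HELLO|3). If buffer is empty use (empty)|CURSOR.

After op 1 (delete): buf='NLOVHP' cursor=0
After op 2 (delete): buf='LOVHP' cursor=0
After op 3 (backspace): buf='LOVHP' cursor=0
After op 4 (home): buf='LOVHP' cursor=0
After op 5 (delete): buf='OVHP' cursor=0
After op 6 (undo): buf='LOVHP' cursor=0

Answer: LOVHP|0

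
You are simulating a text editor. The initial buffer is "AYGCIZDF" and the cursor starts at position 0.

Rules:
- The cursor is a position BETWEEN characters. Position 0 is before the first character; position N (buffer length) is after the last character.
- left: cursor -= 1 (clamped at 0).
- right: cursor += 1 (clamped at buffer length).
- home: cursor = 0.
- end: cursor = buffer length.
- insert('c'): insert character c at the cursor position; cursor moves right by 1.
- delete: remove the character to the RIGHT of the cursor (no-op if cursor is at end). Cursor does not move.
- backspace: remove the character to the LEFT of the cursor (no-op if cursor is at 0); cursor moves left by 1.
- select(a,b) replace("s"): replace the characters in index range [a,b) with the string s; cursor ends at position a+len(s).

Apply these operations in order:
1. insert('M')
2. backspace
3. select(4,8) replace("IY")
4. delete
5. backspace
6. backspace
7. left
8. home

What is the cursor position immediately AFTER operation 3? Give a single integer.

Answer: 6

Derivation:
After op 1 (insert('M')): buf='MAYGCIZDF' cursor=1
After op 2 (backspace): buf='AYGCIZDF' cursor=0
After op 3 (select(4,8) replace("IY")): buf='AYGCIY' cursor=6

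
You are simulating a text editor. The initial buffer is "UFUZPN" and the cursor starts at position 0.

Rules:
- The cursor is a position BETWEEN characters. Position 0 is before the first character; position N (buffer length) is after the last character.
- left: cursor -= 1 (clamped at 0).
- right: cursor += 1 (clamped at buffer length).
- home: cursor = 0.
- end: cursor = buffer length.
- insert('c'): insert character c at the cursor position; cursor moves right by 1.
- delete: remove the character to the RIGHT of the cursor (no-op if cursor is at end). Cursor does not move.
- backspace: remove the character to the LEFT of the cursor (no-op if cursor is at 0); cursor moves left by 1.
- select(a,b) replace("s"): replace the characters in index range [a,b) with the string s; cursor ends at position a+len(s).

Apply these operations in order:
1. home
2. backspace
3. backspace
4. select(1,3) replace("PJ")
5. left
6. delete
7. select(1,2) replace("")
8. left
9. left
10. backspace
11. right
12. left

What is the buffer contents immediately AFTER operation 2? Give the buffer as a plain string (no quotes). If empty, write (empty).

After op 1 (home): buf='UFUZPN' cursor=0
After op 2 (backspace): buf='UFUZPN' cursor=0

Answer: UFUZPN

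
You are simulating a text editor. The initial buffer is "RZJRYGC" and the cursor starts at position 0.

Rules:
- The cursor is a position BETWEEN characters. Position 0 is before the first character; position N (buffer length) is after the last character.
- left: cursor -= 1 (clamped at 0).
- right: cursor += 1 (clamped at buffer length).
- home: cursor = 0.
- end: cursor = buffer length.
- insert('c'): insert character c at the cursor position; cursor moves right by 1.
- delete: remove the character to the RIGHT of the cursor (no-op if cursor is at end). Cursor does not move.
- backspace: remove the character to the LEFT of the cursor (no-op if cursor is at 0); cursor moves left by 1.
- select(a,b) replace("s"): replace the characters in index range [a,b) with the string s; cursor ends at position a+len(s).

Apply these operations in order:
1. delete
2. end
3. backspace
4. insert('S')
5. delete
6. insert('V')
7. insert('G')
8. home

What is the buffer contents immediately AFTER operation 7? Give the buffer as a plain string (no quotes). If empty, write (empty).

After op 1 (delete): buf='ZJRYGC' cursor=0
After op 2 (end): buf='ZJRYGC' cursor=6
After op 3 (backspace): buf='ZJRYG' cursor=5
After op 4 (insert('S')): buf='ZJRYGS' cursor=6
After op 5 (delete): buf='ZJRYGS' cursor=6
After op 6 (insert('V')): buf='ZJRYGSV' cursor=7
After op 7 (insert('G')): buf='ZJRYGSVG' cursor=8

Answer: ZJRYGSVG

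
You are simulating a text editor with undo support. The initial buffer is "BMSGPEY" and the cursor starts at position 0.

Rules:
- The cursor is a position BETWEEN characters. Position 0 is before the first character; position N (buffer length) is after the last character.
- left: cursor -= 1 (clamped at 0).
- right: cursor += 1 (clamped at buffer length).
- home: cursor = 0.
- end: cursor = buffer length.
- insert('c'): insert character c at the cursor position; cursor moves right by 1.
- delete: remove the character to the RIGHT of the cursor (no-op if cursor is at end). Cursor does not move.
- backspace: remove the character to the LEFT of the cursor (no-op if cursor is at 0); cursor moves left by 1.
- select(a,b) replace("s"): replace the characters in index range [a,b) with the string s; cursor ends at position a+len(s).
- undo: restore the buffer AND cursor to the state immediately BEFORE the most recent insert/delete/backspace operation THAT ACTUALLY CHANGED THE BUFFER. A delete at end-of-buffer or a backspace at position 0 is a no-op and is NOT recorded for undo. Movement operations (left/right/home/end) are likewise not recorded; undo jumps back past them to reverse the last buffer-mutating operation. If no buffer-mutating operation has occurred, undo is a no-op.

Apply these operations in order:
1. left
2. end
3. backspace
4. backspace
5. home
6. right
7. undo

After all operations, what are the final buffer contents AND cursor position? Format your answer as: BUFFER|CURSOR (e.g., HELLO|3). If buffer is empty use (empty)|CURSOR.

Answer: BMSGPE|6

Derivation:
After op 1 (left): buf='BMSGPEY' cursor=0
After op 2 (end): buf='BMSGPEY' cursor=7
After op 3 (backspace): buf='BMSGPE' cursor=6
After op 4 (backspace): buf='BMSGP' cursor=5
After op 5 (home): buf='BMSGP' cursor=0
After op 6 (right): buf='BMSGP' cursor=1
After op 7 (undo): buf='BMSGPE' cursor=6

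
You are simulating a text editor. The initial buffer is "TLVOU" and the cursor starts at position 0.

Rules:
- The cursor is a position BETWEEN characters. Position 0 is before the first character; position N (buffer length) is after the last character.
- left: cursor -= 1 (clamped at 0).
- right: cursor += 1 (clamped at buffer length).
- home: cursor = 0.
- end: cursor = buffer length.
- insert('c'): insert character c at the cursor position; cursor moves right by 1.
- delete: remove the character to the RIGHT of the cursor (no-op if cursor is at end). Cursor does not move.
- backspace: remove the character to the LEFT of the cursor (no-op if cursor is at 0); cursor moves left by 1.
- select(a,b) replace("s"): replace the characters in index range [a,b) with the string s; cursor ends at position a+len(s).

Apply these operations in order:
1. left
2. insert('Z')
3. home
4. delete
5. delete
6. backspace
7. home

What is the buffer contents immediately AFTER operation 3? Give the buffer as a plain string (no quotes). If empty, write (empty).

After op 1 (left): buf='TLVOU' cursor=0
After op 2 (insert('Z')): buf='ZTLVOU' cursor=1
After op 3 (home): buf='ZTLVOU' cursor=0

Answer: ZTLVOU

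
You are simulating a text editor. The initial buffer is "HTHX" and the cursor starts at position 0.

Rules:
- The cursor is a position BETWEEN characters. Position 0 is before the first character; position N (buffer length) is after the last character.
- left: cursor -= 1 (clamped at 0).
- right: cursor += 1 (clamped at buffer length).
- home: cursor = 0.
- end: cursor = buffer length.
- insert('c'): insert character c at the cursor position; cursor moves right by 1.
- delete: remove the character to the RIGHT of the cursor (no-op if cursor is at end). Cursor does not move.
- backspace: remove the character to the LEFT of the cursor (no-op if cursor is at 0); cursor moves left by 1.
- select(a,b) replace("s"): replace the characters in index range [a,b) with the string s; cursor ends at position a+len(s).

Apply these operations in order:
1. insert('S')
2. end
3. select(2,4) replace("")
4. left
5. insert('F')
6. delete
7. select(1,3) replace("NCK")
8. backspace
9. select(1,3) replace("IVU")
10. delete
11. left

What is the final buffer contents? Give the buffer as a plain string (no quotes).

Answer: SIVU

Derivation:
After op 1 (insert('S')): buf='SHTHX' cursor=1
After op 2 (end): buf='SHTHX' cursor=5
After op 3 (select(2,4) replace("")): buf='SHX' cursor=2
After op 4 (left): buf='SHX' cursor=1
After op 5 (insert('F')): buf='SFHX' cursor=2
After op 6 (delete): buf='SFX' cursor=2
After op 7 (select(1,3) replace("NCK")): buf='SNCK' cursor=4
After op 8 (backspace): buf='SNC' cursor=3
After op 9 (select(1,3) replace("IVU")): buf='SIVU' cursor=4
After op 10 (delete): buf='SIVU' cursor=4
After op 11 (left): buf='SIVU' cursor=3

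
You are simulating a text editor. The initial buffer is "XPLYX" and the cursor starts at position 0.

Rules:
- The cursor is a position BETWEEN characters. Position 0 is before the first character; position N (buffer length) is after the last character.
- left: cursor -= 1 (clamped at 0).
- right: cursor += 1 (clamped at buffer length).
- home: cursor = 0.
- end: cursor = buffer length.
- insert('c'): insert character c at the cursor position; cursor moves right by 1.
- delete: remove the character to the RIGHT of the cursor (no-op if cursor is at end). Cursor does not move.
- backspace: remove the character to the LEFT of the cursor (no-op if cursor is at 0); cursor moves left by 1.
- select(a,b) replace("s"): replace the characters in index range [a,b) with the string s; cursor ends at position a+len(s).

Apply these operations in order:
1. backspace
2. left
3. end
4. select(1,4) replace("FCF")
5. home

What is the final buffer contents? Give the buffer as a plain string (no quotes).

Answer: XFCFX

Derivation:
After op 1 (backspace): buf='XPLYX' cursor=0
After op 2 (left): buf='XPLYX' cursor=0
After op 3 (end): buf='XPLYX' cursor=5
After op 4 (select(1,4) replace("FCF")): buf='XFCFX' cursor=4
After op 5 (home): buf='XFCFX' cursor=0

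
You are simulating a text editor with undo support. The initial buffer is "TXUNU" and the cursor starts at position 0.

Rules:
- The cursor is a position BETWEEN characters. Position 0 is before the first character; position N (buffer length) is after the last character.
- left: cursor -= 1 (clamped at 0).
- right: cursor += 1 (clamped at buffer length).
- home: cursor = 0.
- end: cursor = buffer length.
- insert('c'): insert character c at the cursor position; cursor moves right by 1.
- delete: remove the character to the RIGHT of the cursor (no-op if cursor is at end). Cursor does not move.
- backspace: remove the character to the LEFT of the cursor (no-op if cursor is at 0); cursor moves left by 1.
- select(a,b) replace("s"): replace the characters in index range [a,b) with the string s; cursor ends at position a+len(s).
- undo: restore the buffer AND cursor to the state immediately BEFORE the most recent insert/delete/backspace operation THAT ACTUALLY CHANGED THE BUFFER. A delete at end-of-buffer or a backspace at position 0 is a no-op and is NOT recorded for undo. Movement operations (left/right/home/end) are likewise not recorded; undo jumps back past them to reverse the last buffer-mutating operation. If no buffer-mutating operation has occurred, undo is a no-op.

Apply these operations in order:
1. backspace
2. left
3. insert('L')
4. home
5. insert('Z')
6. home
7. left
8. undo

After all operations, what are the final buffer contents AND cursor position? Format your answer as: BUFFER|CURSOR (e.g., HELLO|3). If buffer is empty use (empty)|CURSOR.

After op 1 (backspace): buf='TXUNU' cursor=0
After op 2 (left): buf='TXUNU' cursor=0
After op 3 (insert('L')): buf='LTXUNU' cursor=1
After op 4 (home): buf='LTXUNU' cursor=0
After op 5 (insert('Z')): buf='ZLTXUNU' cursor=1
After op 6 (home): buf='ZLTXUNU' cursor=0
After op 7 (left): buf='ZLTXUNU' cursor=0
After op 8 (undo): buf='LTXUNU' cursor=0

Answer: LTXUNU|0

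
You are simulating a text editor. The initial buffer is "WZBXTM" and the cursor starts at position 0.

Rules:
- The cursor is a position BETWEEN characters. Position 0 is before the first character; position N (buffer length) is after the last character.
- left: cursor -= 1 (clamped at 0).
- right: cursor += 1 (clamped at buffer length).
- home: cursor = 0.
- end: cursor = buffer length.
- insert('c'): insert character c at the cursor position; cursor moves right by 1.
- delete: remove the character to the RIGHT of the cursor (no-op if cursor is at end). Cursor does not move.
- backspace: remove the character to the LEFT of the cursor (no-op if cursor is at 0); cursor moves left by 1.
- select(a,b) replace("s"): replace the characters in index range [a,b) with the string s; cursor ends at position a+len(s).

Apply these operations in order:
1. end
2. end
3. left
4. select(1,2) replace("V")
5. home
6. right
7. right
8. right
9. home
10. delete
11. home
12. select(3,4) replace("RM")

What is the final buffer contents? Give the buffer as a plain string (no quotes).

Answer: VBXRMM

Derivation:
After op 1 (end): buf='WZBXTM' cursor=6
After op 2 (end): buf='WZBXTM' cursor=6
After op 3 (left): buf='WZBXTM' cursor=5
After op 4 (select(1,2) replace("V")): buf='WVBXTM' cursor=2
After op 5 (home): buf='WVBXTM' cursor=0
After op 6 (right): buf='WVBXTM' cursor=1
After op 7 (right): buf='WVBXTM' cursor=2
After op 8 (right): buf='WVBXTM' cursor=3
After op 9 (home): buf='WVBXTM' cursor=0
After op 10 (delete): buf='VBXTM' cursor=0
After op 11 (home): buf='VBXTM' cursor=0
After op 12 (select(3,4) replace("RM")): buf='VBXRMM' cursor=5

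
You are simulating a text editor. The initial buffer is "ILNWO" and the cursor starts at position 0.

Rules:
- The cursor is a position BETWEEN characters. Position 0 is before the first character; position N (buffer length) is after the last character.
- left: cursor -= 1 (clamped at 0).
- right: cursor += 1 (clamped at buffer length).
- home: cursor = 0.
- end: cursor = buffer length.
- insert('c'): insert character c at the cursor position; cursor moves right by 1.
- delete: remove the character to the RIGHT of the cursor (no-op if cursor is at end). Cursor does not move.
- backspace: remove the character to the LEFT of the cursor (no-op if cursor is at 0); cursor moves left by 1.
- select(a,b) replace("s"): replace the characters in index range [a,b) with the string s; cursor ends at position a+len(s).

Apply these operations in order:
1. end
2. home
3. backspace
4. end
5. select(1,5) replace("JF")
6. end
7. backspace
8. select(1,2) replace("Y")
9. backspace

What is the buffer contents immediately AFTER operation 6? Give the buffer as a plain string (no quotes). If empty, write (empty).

After op 1 (end): buf='ILNWO' cursor=5
After op 2 (home): buf='ILNWO' cursor=0
After op 3 (backspace): buf='ILNWO' cursor=0
After op 4 (end): buf='ILNWO' cursor=5
After op 5 (select(1,5) replace("JF")): buf='IJF' cursor=3
After op 6 (end): buf='IJF' cursor=3

Answer: IJF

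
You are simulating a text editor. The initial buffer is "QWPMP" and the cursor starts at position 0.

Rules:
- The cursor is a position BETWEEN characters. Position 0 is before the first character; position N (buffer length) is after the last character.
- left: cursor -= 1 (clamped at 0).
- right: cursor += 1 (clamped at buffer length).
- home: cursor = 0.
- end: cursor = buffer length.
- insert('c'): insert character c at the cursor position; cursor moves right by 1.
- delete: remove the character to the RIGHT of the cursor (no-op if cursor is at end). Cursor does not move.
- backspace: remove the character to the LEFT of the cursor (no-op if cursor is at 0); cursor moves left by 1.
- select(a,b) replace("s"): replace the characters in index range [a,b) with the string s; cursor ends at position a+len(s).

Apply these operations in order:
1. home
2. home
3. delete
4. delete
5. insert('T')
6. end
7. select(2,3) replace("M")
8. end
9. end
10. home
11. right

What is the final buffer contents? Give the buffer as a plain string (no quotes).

Answer: TPMP

Derivation:
After op 1 (home): buf='QWPMP' cursor=0
After op 2 (home): buf='QWPMP' cursor=0
After op 3 (delete): buf='WPMP' cursor=0
After op 4 (delete): buf='PMP' cursor=0
After op 5 (insert('T')): buf='TPMP' cursor=1
After op 6 (end): buf='TPMP' cursor=4
After op 7 (select(2,3) replace("M")): buf='TPMP' cursor=3
After op 8 (end): buf='TPMP' cursor=4
After op 9 (end): buf='TPMP' cursor=4
After op 10 (home): buf='TPMP' cursor=0
After op 11 (right): buf='TPMP' cursor=1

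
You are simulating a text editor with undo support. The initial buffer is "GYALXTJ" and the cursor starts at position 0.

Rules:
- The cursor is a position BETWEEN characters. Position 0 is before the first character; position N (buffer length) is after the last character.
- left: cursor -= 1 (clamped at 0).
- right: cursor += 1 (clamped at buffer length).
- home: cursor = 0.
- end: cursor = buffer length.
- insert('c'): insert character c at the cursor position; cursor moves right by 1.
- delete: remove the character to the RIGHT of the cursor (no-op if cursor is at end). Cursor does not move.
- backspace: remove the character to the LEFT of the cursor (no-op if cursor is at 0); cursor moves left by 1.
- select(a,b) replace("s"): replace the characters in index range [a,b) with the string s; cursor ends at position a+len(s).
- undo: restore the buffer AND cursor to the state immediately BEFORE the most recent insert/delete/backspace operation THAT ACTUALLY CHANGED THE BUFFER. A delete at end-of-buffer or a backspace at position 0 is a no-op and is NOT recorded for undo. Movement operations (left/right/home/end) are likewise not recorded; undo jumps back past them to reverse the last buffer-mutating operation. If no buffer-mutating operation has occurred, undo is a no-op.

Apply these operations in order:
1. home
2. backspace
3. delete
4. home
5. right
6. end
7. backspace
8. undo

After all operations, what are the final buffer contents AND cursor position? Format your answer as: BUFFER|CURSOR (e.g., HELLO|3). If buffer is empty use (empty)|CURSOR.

Answer: YALXTJ|6

Derivation:
After op 1 (home): buf='GYALXTJ' cursor=0
After op 2 (backspace): buf='GYALXTJ' cursor=0
After op 3 (delete): buf='YALXTJ' cursor=0
After op 4 (home): buf='YALXTJ' cursor=0
After op 5 (right): buf='YALXTJ' cursor=1
After op 6 (end): buf='YALXTJ' cursor=6
After op 7 (backspace): buf='YALXT' cursor=5
After op 8 (undo): buf='YALXTJ' cursor=6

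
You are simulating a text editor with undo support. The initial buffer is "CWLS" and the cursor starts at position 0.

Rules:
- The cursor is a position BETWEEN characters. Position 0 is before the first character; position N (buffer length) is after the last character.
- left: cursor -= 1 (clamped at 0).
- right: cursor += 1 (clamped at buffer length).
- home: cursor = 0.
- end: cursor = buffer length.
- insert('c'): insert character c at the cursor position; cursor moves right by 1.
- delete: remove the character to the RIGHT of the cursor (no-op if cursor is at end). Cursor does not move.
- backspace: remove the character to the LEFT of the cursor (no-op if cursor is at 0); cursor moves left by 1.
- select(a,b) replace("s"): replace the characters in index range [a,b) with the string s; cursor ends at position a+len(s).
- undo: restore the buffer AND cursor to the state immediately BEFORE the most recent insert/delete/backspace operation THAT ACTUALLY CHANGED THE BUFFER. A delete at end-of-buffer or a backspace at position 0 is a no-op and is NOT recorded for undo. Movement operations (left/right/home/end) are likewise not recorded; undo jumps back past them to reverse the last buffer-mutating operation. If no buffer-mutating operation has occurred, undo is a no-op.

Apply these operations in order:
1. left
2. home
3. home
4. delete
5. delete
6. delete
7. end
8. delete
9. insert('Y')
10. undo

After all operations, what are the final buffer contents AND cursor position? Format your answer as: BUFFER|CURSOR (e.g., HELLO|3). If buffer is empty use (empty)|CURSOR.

After op 1 (left): buf='CWLS' cursor=0
After op 2 (home): buf='CWLS' cursor=0
After op 3 (home): buf='CWLS' cursor=0
After op 4 (delete): buf='WLS' cursor=0
After op 5 (delete): buf='LS' cursor=0
After op 6 (delete): buf='S' cursor=0
After op 7 (end): buf='S' cursor=1
After op 8 (delete): buf='S' cursor=1
After op 9 (insert('Y')): buf='SY' cursor=2
After op 10 (undo): buf='S' cursor=1

Answer: S|1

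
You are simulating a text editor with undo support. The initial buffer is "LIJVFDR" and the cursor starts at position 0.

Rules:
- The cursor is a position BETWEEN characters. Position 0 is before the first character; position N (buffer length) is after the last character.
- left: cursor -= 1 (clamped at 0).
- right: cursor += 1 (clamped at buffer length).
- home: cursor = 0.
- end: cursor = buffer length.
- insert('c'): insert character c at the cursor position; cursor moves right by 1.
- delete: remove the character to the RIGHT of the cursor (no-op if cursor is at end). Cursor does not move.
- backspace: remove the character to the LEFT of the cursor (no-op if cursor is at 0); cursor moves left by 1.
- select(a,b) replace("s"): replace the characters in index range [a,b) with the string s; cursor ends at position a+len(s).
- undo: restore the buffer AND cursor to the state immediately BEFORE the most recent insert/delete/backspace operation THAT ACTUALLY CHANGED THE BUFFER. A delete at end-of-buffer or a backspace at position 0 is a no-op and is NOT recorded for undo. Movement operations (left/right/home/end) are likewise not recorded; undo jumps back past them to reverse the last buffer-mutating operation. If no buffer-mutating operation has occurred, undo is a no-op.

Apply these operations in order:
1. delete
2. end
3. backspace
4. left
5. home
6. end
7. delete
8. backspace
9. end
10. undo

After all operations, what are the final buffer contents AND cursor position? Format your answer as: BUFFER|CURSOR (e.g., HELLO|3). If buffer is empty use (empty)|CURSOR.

Answer: IJVFD|5

Derivation:
After op 1 (delete): buf='IJVFDR' cursor=0
After op 2 (end): buf='IJVFDR' cursor=6
After op 3 (backspace): buf='IJVFD' cursor=5
After op 4 (left): buf='IJVFD' cursor=4
After op 5 (home): buf='IJVFD' cursor=0
After op 6 (end): buf='IJVFD' cursor=5
After op 7 (delete): buf='IJVFD' cursor=5
After op 8 (backspace): buf='IJVF' cursor=4
After op 9 (end): buf='IJVF' cursor=4
After op 10 (undo): buf='IJVFD' cursor=5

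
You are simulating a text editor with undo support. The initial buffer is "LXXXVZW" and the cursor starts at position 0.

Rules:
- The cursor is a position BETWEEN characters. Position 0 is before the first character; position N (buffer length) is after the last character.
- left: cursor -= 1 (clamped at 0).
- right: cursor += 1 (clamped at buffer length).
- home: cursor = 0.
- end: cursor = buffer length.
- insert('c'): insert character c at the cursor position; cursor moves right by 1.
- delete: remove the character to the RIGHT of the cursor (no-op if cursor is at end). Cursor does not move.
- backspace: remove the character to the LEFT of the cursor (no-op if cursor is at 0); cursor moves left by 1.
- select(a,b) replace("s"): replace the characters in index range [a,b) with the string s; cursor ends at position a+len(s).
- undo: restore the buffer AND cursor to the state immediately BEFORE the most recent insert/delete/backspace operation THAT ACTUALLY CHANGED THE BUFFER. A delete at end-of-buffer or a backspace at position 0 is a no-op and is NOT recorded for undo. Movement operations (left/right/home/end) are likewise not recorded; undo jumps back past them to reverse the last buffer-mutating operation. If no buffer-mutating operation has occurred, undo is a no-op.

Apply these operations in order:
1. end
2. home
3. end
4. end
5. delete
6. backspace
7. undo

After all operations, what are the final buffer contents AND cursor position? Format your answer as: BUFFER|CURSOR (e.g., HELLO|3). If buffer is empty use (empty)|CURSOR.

After op 1 (end): buf='LXXXVZW' cursor=7
After op 2 (home): buf='LXXXVZW' cursor=0
After op 3 (end): buf='LXXXVZW' cursor=7
After op 4 (end): buf='LXXXVZW' cursor=7
After op 5 (delete): buf='LXXXVZW' cursor=7
After op 6 (backspace): buf='LXXXVZ' cursor=6
After op 7 (undo): buf='LXXXVZW' cursor=7

Answer: LXXXVZW|7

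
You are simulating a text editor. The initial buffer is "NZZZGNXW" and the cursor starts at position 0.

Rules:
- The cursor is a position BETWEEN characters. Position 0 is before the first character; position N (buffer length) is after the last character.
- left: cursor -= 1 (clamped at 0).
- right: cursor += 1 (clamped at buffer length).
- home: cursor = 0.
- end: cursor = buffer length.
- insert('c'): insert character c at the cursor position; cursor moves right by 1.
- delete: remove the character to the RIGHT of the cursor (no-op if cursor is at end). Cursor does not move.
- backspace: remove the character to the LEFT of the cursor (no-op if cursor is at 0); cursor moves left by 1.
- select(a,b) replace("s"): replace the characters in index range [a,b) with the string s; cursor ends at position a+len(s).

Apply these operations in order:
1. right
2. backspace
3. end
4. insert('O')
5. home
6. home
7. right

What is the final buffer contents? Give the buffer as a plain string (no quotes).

After op 1 (right): buf='NZZZGNXW' cursor=1
After op 2 (backspace): buf='ZZZGNXW' cursor=0
After op 3 (end): buf='ZZZGNXW' cursor=7
After op 4 (insert('O')): buf='ZZZGNXWO' cursor=8
After op 5 (home): buf='ZZZGNXWO' cursor=0
After op 6 (home): buf='ZZZGNXWO' cursor=0
After op 7 (right): buf='ZZZGNXWO' cursor=1

Answer: ZZZGNXWO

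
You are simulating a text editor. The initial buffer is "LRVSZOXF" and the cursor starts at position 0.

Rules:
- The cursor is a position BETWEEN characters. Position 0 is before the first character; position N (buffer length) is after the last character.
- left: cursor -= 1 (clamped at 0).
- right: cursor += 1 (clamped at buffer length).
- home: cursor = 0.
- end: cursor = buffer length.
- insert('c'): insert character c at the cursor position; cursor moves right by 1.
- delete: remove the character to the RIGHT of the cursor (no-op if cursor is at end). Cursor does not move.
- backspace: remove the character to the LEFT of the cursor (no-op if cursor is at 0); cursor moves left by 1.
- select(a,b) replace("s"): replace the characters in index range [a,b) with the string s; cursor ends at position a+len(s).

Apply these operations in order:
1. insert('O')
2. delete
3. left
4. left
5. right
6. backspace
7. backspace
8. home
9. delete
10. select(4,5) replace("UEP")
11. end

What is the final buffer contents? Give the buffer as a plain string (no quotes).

After op 1 (insert('O')): buf='OLRVSZOXF' cursor=1
After op 2 (delete): buf='ORVSZOXF' cursor=1
After op 3 (left): buf='ORVSZOXF' cursor=0
After op 4 (left): buf='ORVSZOXF' cursor=0
After op 5 (right): buf='ORVSZOXF' cursor=1
After op 6 (backspace): buf='RVSZOXF' cursor=0
After op 7 (backspace): buf='RVSZOXF' cursor=0
After op 8 (home): buf='RVSZOXF' cursor=0
After op 9 (delete): buf='VSZOXF' cursor=0
After op 10 (select(4,5) replace("UEP")): buf='VSZOUEPF' cursor=7
After op 11 (end): buf='VSZOUEPF' cursor=8

Answer: VSZOUEPF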